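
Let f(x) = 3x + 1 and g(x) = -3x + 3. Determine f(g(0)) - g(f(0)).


10


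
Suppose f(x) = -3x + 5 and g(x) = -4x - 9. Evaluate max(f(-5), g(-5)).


f(-5) = 20
g(-5) = 11
max = 20

20


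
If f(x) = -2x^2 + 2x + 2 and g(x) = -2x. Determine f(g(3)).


g(3) = -6
f(-6) = (-2)*(-6)^2 + 2*(-6) + 2 = -82

-82


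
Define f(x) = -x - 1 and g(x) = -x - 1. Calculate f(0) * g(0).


1


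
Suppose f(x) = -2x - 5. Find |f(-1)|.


f(-1) = -3
|-3| = 3

3


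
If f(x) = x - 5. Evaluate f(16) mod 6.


f(16) = 11
11 mod 6 = 5

5


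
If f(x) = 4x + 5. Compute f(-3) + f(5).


f(-3) = -7
f(5) = 25
Sum = 18

18


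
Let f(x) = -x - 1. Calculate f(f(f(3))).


f(3) = -4
f(-4) = 3
f(3) = -4

-4


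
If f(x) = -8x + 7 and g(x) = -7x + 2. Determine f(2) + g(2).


f(2) = -9
g(2) = -12
Sum = -21

-21


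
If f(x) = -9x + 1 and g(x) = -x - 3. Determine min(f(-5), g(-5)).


f(-5) = 46
g(-5) = 2
min = 2

2


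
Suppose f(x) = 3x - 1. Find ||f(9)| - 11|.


f(9) = 26
|26| = 26
|26 - 11| = 15

15


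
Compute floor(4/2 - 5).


4/2 = 2
2 - 5 = -3
floor(-3) = -3

-3


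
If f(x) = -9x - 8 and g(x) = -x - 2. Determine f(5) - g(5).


f(5) = -53
g(5) = -7
Difference = -46

-46


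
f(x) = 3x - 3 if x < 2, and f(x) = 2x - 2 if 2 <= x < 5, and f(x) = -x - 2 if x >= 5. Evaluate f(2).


2


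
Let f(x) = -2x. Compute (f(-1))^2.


4


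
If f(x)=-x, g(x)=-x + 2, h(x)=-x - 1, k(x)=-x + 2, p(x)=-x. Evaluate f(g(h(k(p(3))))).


p(3) = -3
k(-3) = 5
h(5) = -6
g(-6) = 8
f(8) = -8

-8


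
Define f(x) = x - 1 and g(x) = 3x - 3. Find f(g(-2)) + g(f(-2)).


f(g(-2)) = -10
g(f(-2)) = -12
Sum = -22

-22


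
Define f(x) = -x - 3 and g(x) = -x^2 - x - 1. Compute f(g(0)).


-2


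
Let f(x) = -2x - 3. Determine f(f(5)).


f(5) = -13
f(-13) = 23

23


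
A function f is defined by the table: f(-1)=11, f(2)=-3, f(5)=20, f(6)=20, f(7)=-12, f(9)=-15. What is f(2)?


Reading from the table at x = 2

-3


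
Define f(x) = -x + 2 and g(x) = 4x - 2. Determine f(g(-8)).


g(-8) = -34
f(-34) = 36

36


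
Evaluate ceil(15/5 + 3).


15/5 = 3
3 + 3 = 6
ceil(6) = 6

6


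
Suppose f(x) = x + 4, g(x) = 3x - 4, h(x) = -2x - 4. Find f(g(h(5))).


h(5) = -14
g(-14) = -46
f(-46) = -42

-42


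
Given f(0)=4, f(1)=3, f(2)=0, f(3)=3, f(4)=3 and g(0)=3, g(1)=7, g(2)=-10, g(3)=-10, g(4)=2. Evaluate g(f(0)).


2


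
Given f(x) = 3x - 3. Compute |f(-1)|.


6


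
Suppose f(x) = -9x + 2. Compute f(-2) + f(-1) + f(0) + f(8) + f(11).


f(-2) = 20
f(-1) = 11
f(0) = 2
f(8) = -70
f(11) = -97
Sum = -134

-134


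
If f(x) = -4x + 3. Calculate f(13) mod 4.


f(13) = -49
-49 mod 4 = 3

3


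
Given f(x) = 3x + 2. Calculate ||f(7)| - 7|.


16


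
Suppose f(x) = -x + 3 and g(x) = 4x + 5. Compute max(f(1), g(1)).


f(1) = 2
g(1) = 9
max = 9

9


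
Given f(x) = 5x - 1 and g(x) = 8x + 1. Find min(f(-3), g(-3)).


f(-3) = -16
g(-3) = -23
min = -23

-23


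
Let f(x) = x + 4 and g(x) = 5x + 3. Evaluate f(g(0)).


7


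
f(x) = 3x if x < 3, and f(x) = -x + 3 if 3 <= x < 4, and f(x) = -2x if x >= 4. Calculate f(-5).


-15


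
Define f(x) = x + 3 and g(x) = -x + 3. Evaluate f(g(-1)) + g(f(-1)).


f(g(-1)) = 7
g(f(-1)) = 1
Sum = 8

8


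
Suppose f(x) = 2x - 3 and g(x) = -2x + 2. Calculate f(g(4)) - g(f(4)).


f(g(4)) = -15
g(f(4)) = -8
Difference = -7

-7


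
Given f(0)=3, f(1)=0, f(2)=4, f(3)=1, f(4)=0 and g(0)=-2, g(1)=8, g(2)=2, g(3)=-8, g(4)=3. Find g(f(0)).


f(0) = 3
g(3) = -8

-8


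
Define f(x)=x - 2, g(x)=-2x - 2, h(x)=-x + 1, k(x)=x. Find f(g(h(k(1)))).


-4


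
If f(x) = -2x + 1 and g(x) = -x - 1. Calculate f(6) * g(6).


77


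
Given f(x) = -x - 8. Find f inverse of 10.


Solve -x - 8 = 10
x = (10 + 8) / (-1) = -18

-18


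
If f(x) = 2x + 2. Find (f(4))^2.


f(4) = 10
(10)^2 = 100

100


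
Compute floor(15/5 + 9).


15/5 = 3
3 + 9 = 12
floor(12) = 12

12


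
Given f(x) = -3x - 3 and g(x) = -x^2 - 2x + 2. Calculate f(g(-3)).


g(-3) = -1
f(-1) = 0

0


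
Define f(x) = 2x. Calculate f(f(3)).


f(3) = 6
f(6) = 12

12


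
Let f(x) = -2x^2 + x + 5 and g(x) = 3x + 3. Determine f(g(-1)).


g(-1) = 0
f(0) = (-2)*(0)^2 + 1*(0) + 5 = 5

5


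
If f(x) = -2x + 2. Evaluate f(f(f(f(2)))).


f(2) = -2
f(-2) = 6
f(6) = -10
f(-10) = 22

22


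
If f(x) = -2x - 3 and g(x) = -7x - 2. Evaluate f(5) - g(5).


24


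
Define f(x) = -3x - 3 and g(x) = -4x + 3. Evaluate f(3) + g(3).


f(3) = -12
g(3) = -9
Sum = -21

-21


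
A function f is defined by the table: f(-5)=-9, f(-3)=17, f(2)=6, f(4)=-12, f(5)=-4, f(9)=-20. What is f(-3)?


Reading from the table at x = -3

17


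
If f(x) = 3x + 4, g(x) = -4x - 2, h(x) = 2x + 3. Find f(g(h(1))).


h(1) = 5
g(5) = -22
f(-22) = -62

-62


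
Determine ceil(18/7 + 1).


18/7 = 2.5714
2.5714 + 1 = 3.5714
ceil(3.5714) = 4

4


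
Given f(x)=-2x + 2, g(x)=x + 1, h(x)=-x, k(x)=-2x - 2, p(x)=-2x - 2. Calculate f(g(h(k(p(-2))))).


p(-2) = 2
k(2) = -6
h(-6) = 6
g(6) = 7
f(7) = -12

-12


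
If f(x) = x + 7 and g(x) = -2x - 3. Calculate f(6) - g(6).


f(6) = 13
g(6) = -15
Difference = 28

28


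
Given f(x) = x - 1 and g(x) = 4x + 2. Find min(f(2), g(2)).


1


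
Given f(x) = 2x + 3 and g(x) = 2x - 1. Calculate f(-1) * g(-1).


f(-1) = 1
g(-1) = -3
Product = -3

-3


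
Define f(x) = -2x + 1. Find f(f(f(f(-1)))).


-21


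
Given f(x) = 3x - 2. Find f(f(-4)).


f(-4) = -14
f(-14) = -44

-44


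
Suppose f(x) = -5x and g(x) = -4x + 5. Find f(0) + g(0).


f(0) = 0
g(0) = 5
Sum = 5

5


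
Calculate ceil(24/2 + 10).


22


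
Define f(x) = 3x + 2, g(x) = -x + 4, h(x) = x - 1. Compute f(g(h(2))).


h(2) = 1
g(1) = 3
f(3) = 11

11


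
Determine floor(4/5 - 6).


4/5 = 0.8
0.8 - 6 = -5.2
floor(-5.2) = -6

-6


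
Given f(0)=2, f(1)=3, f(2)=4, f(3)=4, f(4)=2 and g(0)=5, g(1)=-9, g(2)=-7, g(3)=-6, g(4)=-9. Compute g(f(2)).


f(2) = 4
g(4) = -9

-9


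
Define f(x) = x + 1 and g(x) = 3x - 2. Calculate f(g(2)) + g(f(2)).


f(g(2)) = 5
g(f(2)) = 7
Sum = 12

12


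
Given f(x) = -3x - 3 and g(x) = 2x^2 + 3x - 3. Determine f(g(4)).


g(4) = 41
f(41) = -126

-126


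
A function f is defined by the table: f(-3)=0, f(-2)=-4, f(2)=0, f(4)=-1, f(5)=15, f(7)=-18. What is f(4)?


Reading from the table at x = 4

-1


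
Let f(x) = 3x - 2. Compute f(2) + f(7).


f(2) = 4
f(7) = 19
Sum = 23

23


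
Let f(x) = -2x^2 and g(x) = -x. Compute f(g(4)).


g(4) = -4
f(-4) = (-2)*(-4)^2 = -32

-32


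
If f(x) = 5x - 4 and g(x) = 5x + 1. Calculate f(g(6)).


g(6) = 31
f(31) = 151

151


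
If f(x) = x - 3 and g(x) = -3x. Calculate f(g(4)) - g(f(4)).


-12


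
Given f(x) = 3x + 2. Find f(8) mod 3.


f(8) = 26
26 mod 3 = 2

2


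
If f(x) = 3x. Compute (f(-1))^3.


-27


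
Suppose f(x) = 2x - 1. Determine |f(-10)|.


21


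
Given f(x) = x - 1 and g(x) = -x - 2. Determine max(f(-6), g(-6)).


f(-6) = -7
g(-6) = 4
max = 4

4


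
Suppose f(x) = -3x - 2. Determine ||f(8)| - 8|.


f(8) = -26
|-26| = 26
|26 - 8| = 18

18


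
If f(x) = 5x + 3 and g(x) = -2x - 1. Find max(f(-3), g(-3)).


5


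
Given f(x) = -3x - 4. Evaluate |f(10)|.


34


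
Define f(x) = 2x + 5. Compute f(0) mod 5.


f(0) = 5
5 mod 5 = 0

0


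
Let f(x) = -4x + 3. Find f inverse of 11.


Solve -4x + 3 = 11
x = (11 - 3) / (-4) = -2

-2


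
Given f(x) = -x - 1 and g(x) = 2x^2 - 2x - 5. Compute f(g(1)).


g(1) = -5
f(-5) = 4

4


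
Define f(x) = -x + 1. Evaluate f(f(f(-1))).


f(-1) = 2
f(2) = -1
f(-1) = 2

2


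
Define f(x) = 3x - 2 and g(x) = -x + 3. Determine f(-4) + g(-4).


f(-4) = -14
g(-4) = 7
Sum = -7

-7


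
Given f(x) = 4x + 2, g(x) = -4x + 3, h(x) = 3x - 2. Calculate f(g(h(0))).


46


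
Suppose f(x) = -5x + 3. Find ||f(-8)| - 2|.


f(-8) = 43
|43| = 43
|43 - 2| = 41

41


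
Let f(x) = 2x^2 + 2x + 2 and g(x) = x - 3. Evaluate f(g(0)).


14


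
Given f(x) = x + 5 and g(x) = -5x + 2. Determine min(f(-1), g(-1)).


f(-1) = 4
g(-1) = 7
min = 4

4


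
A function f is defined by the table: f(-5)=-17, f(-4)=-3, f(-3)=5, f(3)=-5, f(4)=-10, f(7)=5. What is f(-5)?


Reading from the table at x = -5

-17


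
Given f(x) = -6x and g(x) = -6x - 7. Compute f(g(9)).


g(9) = -61
f(-61) = 366

366


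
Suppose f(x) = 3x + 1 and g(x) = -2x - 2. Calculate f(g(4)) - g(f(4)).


f(g(4)) = -29
g(f(4)) = -28
Difference = -1

-1


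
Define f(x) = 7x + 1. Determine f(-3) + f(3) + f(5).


f(-3) = -20
f(3) = 22
f(5) = 36
Sum = 38

38


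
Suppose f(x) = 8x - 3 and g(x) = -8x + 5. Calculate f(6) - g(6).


f(6) = 45
g(6) = -43
Difference = 88

88


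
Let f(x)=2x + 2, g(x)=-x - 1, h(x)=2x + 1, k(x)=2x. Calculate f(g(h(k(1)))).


k(1) = 2
h(2) = 5
g(5) = -6
f(-6) = -10

-10


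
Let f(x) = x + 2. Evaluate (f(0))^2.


f(0) = 2
(2)^2 = 4

4


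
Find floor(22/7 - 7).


22/7 = 3.1429
3.1429 - 7 = -3.8571
floor(-3.8571) = -4

-4


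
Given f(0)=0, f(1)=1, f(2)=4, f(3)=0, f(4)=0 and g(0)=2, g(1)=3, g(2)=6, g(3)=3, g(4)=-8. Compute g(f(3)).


f(3) = 0
g(0) = 2

2


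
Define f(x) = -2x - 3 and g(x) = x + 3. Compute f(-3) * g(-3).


f(-3) = 3
g(-3) = 0
Product = 0

0


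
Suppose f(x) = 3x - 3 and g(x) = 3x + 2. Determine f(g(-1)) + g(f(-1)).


-22


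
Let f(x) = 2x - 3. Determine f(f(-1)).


f(-1) = -5
f(-5) = -13

-13


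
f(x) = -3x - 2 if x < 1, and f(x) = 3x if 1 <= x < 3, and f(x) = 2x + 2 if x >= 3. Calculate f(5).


5 satisfies x >= 3
f(5) = 12

12


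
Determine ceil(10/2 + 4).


10/2 = 5
5 + 4 = 9
ceil(9) = 9

9


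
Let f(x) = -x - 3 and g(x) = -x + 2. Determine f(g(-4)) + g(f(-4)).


-8


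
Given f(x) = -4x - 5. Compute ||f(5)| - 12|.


f(5) = -25
|-25| = 25
|25 - 12| = 13

13


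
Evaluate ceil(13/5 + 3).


6


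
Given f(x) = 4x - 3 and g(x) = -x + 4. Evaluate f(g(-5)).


g(-5) = 9
f(9) = 33

33


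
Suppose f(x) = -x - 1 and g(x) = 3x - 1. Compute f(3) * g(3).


-32


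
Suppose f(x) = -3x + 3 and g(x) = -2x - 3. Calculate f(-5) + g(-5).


f(-5) = 18
g(-5) = 7
Sum = 25

25


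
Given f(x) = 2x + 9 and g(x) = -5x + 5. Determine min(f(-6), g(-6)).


f(-6) = -3
g(-6) = 35
min = -3

-3


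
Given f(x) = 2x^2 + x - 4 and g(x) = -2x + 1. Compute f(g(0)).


g(0) = 1
f(1) = 2*(1)^2 + 1*(1) - 4 = -1

-1


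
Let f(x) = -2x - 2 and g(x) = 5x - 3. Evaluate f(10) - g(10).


f(10) = -22
g(10) = 47
Difference = -69

-69


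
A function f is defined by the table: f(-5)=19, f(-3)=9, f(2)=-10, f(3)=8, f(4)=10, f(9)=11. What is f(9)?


Reading from the table at x = 9

11


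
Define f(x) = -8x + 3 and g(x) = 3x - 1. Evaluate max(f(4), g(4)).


f(4) = -29
g(4) = 11
max = 11

11


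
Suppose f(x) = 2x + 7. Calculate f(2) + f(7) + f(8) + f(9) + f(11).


109


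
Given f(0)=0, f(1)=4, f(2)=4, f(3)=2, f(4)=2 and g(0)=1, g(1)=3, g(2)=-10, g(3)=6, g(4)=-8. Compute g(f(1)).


f(1) = 4
g(4) = -8

-8


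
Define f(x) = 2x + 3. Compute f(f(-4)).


f(-4) = -5
f(-5) = -7

-7


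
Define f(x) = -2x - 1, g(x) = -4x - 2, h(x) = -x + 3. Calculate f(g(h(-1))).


h(-1) = 4
g(4) = -18
f(-18) = 35

35


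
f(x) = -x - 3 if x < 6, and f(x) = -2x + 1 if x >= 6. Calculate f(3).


3 satisfies x < 6
f(3) = -6

-6


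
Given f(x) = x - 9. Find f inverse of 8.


Solve x - 9 = 8
x = (8 + 9) / 1 = 17

17


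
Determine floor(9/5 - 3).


9/5 = 1.8
1.8 - 3 = -1.2
floor(-1.2) = -2

-2


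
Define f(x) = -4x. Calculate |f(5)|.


f(5) = -20
|-20| = 20

20


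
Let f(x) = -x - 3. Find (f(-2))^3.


f(-2) = -1
(-1)^3 = -1

-1


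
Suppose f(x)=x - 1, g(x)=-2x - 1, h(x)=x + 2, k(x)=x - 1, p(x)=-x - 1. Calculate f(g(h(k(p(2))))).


p(2) = -3
k(-3) = -4
h(-4) = -2
g(-2) = 3
f(3) = 2

2


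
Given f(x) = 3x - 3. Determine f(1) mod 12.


f(1) = 0
0 mod 12 = 0

0


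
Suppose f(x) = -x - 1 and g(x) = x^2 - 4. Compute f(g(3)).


g(3) = 5
f(5) = -6

-6


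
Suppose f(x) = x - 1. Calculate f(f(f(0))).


f(0) = -1
f(-1) = -2
f(-2) = -3

-3


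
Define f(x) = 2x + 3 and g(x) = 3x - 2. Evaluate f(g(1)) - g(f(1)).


f(g(1)) = 5
g(f(1)) = 13
Difference = -8

-8


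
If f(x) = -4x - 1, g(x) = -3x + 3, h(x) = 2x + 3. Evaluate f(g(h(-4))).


h(-4) = -5
g(-5) = 18
f(18) = -73

-73


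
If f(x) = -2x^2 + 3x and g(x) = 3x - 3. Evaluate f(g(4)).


g(4) = 9
f(9) = (-2)*(9)^2 + 3*(9) = -135

-135


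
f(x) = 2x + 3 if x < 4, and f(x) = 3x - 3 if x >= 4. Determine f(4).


9


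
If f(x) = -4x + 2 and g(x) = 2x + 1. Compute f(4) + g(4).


f(4) = -14
g(4) = 9
Sum = -5

-5


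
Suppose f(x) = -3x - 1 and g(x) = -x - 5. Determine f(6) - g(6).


f(6) = -19
g(6) = -11
Difference = -8

-8


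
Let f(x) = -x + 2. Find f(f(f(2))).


f(2) = 0
f(0) = 2
f(2) = 0

0


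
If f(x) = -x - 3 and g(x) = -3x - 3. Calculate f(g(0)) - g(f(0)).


-6


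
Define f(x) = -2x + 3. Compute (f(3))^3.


-27


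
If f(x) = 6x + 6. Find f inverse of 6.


Solve 6x + 6 = 6
x = (6 - 6) / 6 = 0

0


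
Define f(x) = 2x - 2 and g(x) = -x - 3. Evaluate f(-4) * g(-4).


f(-4) = -10
g(-4) = 1
Product = -10

-10


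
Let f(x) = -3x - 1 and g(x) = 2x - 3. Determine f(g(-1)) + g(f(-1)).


f(g(-1)) = 14
g(f(-1)) = 1
Sum = 15

15


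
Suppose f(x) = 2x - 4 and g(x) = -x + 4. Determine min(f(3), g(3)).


f(3) = 2
g(3) = 1
min = 1

1


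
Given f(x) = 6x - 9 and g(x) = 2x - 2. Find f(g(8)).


75


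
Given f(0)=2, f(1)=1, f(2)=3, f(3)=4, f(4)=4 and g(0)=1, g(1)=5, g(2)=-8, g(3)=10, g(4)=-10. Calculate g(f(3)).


f(3) = 4
g(4) = -10

-10


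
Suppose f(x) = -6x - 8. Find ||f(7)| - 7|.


f(7) = -50
|-50| = 50
|50 - 7| = 43

43


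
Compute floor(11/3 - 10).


11/3 = 3.6667
3.6667 - 10 = -6.3333
floor(-6.3333) = -7

-7


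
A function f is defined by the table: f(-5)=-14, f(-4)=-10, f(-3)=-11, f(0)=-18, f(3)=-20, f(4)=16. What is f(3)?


Reading from the table at x = 3

-20


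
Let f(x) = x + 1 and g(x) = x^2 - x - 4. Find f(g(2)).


g(2) = -2
f(-2) = -1

-1


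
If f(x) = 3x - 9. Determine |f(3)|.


0


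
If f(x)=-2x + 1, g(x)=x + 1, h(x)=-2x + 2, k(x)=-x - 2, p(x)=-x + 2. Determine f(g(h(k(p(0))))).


p(0) = 2
k(2) = -4
h(-4) = 10
g(10) = 11
f(11) = -21

-21


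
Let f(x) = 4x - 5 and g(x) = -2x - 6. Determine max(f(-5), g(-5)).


f(-5) = -25
g(-5) = 4
max = 4

4


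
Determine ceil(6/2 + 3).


6/2 = 3
3 + 3 = 6
ceil(6) = 6

6


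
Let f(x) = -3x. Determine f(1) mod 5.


f(1) = -3
-3 mod 5 = 2

2


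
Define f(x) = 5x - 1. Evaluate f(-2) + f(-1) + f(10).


f(-2) = -11
f(-1) = -6
f(10) = 49
Sum = 32

32


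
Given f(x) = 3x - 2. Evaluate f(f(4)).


f(4) = 10
f(10) = 28

28


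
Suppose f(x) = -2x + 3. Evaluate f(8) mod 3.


f(8) = -13
-13 mod 3 = 2

2


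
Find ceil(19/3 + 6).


19/3 = 6.3333
6.3333 + 6 = 12.3333
ceil(12.3333) = 13

13


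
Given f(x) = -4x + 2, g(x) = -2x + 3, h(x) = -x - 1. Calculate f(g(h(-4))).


h(-4) = 3
g(3) = -3
f(-3) = 14

14


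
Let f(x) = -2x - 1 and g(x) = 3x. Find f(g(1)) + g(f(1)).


f(g(1)) = -7
g(f(1)) = -9
Sum = -16

-16


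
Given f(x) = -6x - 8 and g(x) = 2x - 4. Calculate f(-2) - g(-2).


f(-2) = 4
g(-2) = -8
Difference = 12

12


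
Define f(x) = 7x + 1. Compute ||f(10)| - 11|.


f(10) = 71
|71| = 71
|71 - 11| = 60

60


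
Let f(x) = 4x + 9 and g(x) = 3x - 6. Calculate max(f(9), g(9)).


f(9) = 45
g(9) = 21
max = 45

45


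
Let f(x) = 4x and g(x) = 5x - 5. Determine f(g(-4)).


g(-4) = -25
f(-25) = -100

-100


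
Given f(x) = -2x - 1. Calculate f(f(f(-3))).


21


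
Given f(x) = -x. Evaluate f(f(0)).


f(0) = 0
f(0) = 0

0


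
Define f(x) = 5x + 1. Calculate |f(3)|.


f(3) = 16
|16| = 16

16


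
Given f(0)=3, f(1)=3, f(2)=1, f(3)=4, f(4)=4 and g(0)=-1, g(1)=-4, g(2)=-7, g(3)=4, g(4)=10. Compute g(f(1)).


f(1) = 3
g(3) = 4

4


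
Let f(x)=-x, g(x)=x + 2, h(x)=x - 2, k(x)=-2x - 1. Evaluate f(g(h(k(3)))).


7


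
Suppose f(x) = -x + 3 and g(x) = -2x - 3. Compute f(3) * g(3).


f(3) = 0
g(3) = -9
Product = 0

0


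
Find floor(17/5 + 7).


17/5 = 3.4
3.4 + 7 = 10.4
floor(10.4) = 10

10


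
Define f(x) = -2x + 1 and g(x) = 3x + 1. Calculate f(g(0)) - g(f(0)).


-5


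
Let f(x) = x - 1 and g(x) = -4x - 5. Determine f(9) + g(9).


f(9) = 8
g(9) = -41
Sum = -33

-33


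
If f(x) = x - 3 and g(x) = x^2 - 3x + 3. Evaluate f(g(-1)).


4


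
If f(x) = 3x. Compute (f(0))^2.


f(0) = 0
(0)^2 = 0

0


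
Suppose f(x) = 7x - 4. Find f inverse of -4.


Solve 7x - 4 = -4
x = (-4 + 4) / 7 = 0

0


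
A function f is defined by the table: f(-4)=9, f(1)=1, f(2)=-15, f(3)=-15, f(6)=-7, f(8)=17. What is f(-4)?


Reading from the table at x = -4

9


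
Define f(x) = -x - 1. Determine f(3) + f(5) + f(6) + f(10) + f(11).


-40


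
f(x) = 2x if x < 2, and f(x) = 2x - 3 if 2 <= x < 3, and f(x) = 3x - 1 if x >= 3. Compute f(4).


4 satisfies x >= 3
f(4) = 11

11


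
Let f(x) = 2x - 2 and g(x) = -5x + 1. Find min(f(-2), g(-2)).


-6


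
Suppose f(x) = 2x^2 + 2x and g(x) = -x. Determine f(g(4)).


g(4) = -4
f(-4) = 2*(-4)^2 + 2*(-4) = 24

24


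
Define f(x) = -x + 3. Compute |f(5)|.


f(5) = -2
|-2| = 2

2


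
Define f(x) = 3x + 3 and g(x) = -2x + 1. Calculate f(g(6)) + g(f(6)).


f(g(6)) = -30
g(f(6)) = -41
Sum = -71

-71


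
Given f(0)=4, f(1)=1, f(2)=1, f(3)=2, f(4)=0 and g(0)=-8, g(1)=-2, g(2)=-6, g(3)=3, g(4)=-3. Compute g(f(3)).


f(3) = 2
g(2) = -6

-6


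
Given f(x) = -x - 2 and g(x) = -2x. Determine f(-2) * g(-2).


f(-2) = 0
g(-2) = 4
Product = 0

0


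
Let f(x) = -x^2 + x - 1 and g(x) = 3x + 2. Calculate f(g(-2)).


g(-2) = -4
f(-4) = (-1)*(-4)^2 + 1*(-4) - 1 = -21

-21


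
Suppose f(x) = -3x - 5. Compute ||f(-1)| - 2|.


0


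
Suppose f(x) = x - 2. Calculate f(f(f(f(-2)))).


f(-2) = -4
f(-4) = -6
f(-6) = -8
f(-8) = -10

-10


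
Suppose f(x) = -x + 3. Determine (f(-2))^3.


f(-2) = 5
(5)^3 = 125

125


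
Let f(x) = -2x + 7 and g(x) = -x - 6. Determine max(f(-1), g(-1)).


f(-1) = 9
g(-1) = -5
max = 9

9


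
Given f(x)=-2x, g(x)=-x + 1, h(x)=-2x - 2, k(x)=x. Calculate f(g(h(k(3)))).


k(3) = 3
h(3) = -8
g(-8) = 9
f(9) = -18

-18


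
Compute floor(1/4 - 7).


1/4 = 0.25
0.25 - 7 = -6.75
floor(-6.75) = -7

-7


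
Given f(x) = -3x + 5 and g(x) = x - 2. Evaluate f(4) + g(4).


f(4) = -7
g(4) = 2
Sum = -5

-5


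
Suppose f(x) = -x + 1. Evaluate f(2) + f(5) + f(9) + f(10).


f(2) = -1
f(5) = -4
f(9) = -8
f(10) = -9
Sum = -22

-22


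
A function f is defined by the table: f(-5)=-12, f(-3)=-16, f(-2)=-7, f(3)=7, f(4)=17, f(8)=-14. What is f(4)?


Reading from the table at x = 4

17


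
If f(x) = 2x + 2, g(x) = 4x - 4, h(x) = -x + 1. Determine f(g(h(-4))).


h(-4) = 5
g(5) = 16
f(16) = 34

34


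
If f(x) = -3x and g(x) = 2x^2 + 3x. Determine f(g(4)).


g(4) = 44
f(44) = -132

-132


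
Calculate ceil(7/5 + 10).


7/5 = 1.4
1.4 + 10 = 11.4
ceil(11.4) = 12

12


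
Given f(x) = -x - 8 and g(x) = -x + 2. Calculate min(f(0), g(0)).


f(0) = -8
g(0) = 2
min = -8

-8


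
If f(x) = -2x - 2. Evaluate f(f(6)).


f(6) = -14
f(-14) = 26

26


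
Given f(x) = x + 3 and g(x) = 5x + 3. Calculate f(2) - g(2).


f(2) = 5
g(2) = 13
Difference = -8

-8


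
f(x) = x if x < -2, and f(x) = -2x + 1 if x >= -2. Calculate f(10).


10 satisfies x >= -2
f(10) = -19

-19


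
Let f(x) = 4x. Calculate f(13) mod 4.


f(13) = 52
52 mod 4 = 0

0


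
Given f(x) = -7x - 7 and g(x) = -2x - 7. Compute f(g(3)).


g(3) = -13
f(-13) = 84

84


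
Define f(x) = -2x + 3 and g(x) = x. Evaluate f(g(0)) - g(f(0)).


0


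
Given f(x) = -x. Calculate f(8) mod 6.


f(8) = -8
-8 mod 6 = 4

4


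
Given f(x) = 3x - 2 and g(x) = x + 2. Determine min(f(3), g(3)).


f(3) = 7
g(3) = 5
min = 5

5


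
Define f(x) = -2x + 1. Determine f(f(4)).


f(4) = -7
f(-7) = 15

15


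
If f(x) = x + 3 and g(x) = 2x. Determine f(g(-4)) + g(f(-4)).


f(g(-4)) = -5
g(f(-4)) = -2
Sum = -7

-7


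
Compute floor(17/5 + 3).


17/5 = 3.4
3.4 + 3 = 6.4
floor(6.4) = 6

6


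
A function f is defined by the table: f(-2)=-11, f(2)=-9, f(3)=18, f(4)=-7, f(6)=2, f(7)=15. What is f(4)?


Reading from the table at x = 4

-7


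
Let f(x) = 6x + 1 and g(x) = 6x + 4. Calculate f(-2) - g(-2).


-3


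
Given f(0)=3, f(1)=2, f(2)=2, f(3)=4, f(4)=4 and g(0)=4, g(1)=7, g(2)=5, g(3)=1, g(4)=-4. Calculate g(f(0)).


f(0) = 3
g(3) = 1

1


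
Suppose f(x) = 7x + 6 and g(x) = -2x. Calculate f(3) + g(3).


f(3) = 27
g(3) = -6
Sum = 21

21


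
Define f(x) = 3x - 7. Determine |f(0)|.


f(0) = -7
|-7| = 7

7


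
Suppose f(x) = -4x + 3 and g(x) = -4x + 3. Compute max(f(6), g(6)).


f(6) = -21
g(6) = -21
max = -21

-21


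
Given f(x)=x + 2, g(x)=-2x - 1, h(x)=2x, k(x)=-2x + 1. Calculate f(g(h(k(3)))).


k(3) = -5
h(-5) = -10
g(-10) = 19
f(19) = 21

21


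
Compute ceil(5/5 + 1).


5/5 = 1
1 + 1 = 2
ceil(2) = 2

2


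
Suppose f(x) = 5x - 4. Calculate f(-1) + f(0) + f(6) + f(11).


f(-1) = -9
f(0) = -4
f(6) = 26
f(11) = 51
Sum = 64

64


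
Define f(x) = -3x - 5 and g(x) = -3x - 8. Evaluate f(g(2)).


g(2) = -14
f(-14) = 37

37


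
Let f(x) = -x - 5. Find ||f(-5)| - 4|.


f(-5) = 0
|0| = 0
|0 - 4| = 4

4


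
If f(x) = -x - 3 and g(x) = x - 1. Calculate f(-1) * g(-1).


f(-1) = -2
g(-1) = -2
Product = 4

4


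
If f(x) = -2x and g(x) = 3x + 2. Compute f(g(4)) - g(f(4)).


f(g(4)) = -28
g(f(4)) = -22
Difference = -6

-6


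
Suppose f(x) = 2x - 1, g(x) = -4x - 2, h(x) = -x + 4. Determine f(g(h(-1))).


h(-1) = 5
g(5) = -22
f(-22) = -45

-45


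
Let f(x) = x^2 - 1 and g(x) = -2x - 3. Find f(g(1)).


24


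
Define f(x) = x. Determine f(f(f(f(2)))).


f(2) = 2
f(2) = 2
f(2) = 2
f(2) = 2

2


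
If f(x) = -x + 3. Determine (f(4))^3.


-1


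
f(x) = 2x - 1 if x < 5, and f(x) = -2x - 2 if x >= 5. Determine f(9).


9 satisfies x >= 5
f(9) = -20

-20


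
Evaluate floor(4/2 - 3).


4/2 = 2
2 - 3 = -1
floor(-1) = -1

-1


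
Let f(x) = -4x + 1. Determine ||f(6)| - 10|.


f(6) = -23
|-23| = 23
|23 - 10| = 13

13


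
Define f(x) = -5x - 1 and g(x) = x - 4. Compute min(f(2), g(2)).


-11


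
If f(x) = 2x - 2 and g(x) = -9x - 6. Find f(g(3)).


g(3) = -33
f(-33) = -68

-68


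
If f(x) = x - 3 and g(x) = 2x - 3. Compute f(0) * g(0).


f(0) = -3
g(0) = -3
Product = 9

9


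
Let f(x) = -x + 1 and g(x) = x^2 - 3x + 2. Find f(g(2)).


g(2) = 0
f(0) = 1

1


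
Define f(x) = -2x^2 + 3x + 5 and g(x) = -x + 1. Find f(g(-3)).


g(-3) = 4
f(4) = (-2)*(4)^2 + 3*(4) + 5 = -15

-15


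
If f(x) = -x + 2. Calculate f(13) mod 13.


f(13) = -11
-11 mod 13 = 2

2


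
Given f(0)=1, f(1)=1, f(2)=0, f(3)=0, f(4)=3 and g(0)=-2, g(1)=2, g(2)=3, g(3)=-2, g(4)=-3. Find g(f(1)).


2


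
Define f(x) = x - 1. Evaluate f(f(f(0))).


-3


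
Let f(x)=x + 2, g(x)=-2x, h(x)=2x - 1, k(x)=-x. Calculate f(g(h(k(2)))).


k(2) = -2
h(-2) = -5
g(-5) = 10
f(10) = 12

12


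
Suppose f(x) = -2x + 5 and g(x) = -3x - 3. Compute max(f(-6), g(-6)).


f(-6) = 17
g(-6) = 15
max = 17

17


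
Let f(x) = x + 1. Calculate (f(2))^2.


9


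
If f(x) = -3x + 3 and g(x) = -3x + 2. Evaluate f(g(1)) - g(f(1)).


f(g(1)) = 6
g(f(1)) = 2
Difference = 4

4


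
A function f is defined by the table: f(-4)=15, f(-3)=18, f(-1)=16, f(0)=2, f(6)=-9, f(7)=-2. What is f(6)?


Reading from the table at x = 6

-9


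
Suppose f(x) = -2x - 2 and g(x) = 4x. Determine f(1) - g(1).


f(1) = -4
g(1) = 4
Difference = -8

-8


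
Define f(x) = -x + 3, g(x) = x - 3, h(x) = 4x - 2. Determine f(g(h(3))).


h(3) = 10
g(10) = 7
f(7) = -4

-4


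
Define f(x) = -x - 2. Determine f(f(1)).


f(1) = -3
f(-3) = 1

1


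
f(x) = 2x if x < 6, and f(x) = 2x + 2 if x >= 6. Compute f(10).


10 satisfies x >= 6
f(10) = 22

22


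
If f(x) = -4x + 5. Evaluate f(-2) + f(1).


f(-2) = 13
f(1) = 1
Sum = 14

14


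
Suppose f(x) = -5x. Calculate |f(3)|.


15


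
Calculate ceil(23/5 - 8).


23/5 = 4.6
4.6 - 8 = -3.4
ceil(-3.4) = -3

-3


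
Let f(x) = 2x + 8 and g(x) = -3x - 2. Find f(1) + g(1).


f(1) = 10
g(1) = -5
Sum = 5

5


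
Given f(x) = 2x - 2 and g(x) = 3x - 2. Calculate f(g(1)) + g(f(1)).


f(g(1)) = 0
g(f(1)) = -2
Sum = -2

-2


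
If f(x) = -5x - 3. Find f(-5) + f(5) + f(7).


f(-5) = 22
f(5) = -28
f(7) = -38
Sum = -44

-44


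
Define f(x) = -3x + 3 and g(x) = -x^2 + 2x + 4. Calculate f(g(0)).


g(0) = 4
f(4) = -9

-9


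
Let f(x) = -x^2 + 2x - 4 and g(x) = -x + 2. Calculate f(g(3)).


g(3) = -1
f(-1) = (-1)*(-1)^2 + 2*(-1) - 4 = -7

-7


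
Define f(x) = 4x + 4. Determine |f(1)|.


f(1) = 8
|8| = 8

8


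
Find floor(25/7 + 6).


9


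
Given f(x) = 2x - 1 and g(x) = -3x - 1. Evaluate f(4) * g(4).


-91


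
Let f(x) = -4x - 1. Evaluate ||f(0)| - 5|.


4


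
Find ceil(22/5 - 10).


22/5 = 4.4
4.4 - 10 = -5.6
ceil(-5.6) = -5

-5


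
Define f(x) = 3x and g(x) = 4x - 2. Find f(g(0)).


g(0) = -2
f(-2) = -6

-6


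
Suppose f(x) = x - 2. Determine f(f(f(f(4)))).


f(4) = 2
f(2) = 0
f(0) = -2
f(-2) = -4

-4


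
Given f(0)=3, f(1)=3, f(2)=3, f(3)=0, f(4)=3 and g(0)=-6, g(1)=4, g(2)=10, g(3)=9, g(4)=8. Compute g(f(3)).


f(3) = 0
g(0) = -6

-6


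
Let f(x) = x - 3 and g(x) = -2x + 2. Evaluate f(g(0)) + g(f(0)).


f(g(0)) = -1
g(f(0)) = 8
Sum = 7

7


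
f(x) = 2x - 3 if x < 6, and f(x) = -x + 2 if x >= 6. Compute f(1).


1 satisfies x < 6
f(1) = -1

-1


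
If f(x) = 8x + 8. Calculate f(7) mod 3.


1


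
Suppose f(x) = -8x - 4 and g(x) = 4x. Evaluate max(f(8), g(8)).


32


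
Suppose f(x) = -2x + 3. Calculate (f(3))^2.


f(3) = -3
(-3)^2 = 9

9


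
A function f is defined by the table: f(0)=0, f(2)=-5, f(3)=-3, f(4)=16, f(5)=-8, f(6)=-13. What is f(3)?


Reading from the table at x = 3

-3


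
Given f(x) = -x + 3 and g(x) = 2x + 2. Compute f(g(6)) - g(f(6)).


-7


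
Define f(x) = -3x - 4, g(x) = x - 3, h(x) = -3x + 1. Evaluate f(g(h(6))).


h(6) = -17
g(-17) = -20
f(-20) = 56

56


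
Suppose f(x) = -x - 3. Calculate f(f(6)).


6


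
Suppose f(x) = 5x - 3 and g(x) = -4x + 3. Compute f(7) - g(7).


f(7) = 32
g(7) = -25
Difference = 57

57


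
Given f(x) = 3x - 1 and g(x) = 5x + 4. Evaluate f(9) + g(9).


f(9) = 26
g(9) = 49
Sum = 75

75


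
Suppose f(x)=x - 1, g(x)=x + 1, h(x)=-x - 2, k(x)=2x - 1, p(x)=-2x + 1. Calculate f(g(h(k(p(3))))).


p(3) = -5
k(-5) = -11
h(-11) = 9
g(9) = 10
f(10) = 9

9


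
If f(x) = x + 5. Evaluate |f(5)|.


f(5) = 10
|10| = 10

10


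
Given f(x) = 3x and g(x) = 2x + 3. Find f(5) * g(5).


195


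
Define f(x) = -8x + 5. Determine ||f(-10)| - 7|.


f(-10) = 85
|85| = 85
|85 - 7| = 78

78


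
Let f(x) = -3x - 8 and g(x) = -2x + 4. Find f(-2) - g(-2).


f(-2) = -2
g(-2) = 8
Difference = -10

-10


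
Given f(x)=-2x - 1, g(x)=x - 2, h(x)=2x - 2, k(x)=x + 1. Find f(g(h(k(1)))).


k(1) = 2
h(2) = 2
g(2) = 0
f(0) = -1

-1


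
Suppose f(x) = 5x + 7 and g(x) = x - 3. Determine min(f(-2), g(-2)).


f(-2) = -3
g(-2) = -5
min = -5

-5


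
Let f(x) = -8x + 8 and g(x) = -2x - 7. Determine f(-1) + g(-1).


f(-1) = 16
g(-1) = -5
Sum = 11

11


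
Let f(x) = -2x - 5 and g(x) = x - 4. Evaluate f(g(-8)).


g(-8) = -12
f(-12) = 19

19


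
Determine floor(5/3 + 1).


2


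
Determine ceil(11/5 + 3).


11/5 = 2.2
2.2 + 3 = 5.2
ceil(5.2) = 6

6


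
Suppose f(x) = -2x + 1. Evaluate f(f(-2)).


f(-2) = 5
f(5) = -9

-9


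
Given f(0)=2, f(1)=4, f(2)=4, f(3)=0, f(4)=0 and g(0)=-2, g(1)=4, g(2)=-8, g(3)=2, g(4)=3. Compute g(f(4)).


f(4) = 0
g(0) = -2

-2


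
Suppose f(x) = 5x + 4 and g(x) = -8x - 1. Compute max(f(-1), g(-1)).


f(-1) = -1
g(-1) = 7
max = 7

7


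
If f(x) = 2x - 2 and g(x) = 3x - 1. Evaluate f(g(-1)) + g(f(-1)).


f(g(-1)) = -10
g(f(-1)) = -13
Sum = -23

-23


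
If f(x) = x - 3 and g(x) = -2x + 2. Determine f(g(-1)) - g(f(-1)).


-9


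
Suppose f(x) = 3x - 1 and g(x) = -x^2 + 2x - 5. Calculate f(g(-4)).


g(-4) = -29
f(-29) = -88

-88


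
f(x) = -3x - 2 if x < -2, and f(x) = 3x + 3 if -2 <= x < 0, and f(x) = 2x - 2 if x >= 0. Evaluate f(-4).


-4 satisfies x < -2
f(-4) = 10

10


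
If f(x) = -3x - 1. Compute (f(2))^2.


f(2) = -7
(-7)^2 = 49

49


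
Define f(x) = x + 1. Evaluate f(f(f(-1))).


f(-1) = 0
f(0) = 1
f(1) = 2

2


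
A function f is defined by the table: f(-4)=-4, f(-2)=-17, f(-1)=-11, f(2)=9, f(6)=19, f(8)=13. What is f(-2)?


Reading from the table at x = -2

-17


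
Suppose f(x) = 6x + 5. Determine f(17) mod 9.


f(17) = 107
107 mod 9 = 8

8


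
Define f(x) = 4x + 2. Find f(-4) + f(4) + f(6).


f(-4) = -14
f(4) = 18
f(6) = 26
Sum = 30

30


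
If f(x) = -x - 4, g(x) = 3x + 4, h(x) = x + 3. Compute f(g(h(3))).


h(3) = 6
g(6) = 22
f(22) = -26

-26


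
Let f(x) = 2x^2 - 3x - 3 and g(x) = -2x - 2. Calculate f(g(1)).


g(1) = -4
f(-4) = 2*(-4)^2 - 3*(-4) - 3 = 41

41


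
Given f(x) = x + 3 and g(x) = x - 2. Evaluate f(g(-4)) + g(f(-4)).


f(g(-4)) = -3
g(f(-4)) = -3
Sum = -6

-6


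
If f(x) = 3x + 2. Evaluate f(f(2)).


f(2) = 8
f(8) = 26

26


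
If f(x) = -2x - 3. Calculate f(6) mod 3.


f(6) = -15
-15 mod 3 = 0

0


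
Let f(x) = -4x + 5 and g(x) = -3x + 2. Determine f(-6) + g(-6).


49


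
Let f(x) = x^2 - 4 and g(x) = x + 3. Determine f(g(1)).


g(1) = 4
f(4) = 1*(4)^2 - 4 = 12

12


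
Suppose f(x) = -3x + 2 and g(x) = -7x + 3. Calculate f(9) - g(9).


f(9) = -25
g(9) = -60
Difference = 35

35


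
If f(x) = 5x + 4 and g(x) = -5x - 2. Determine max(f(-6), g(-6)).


f(-6) = -26
g(-6) = 28
max = 28

28


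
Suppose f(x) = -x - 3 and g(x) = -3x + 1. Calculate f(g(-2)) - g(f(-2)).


-14


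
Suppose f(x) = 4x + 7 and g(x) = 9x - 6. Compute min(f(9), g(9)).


f(9) = 43
g(9) = 75
min = 43

43


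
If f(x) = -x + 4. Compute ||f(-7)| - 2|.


f(-7) = 11
|11| = 11
|11 - 2| = 9

9


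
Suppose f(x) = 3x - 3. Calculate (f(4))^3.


f(4) = 9
(9)^3 = 729

729


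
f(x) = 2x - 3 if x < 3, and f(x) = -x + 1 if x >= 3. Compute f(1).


1 satisfies x < 3
f(1) = -1

-1


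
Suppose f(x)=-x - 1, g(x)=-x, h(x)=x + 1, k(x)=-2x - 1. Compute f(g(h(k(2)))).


k(2) = -5
h(-5) = -4
g(-4) = 4
f(4) = -5

-5


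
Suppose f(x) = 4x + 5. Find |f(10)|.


f(10) = 45
|45| = 45

45


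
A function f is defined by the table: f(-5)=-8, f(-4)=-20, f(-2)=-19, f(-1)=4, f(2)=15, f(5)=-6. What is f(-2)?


Reading from the table at x = -2

-19


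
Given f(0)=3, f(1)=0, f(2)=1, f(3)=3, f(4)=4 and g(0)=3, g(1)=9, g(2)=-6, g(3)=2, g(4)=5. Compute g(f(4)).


f(4) = 4
g(4) = 5

5


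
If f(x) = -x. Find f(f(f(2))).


f(2) = -2
f(-2) = 2
f(2) = -2

-2


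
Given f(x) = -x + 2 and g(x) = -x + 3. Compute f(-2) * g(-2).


f(-2) = 4
g(-2) = 5
Product = 20

20


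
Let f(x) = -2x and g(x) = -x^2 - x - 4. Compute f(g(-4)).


32


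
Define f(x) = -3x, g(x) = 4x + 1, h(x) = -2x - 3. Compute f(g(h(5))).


h(5) = -13
g(-13) = -51
f(-51) = 153

153


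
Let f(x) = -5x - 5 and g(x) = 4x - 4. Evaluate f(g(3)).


g(3) = 8
f(8) = -45

-45


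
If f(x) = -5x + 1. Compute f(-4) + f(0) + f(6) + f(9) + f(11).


-105


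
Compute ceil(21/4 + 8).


14


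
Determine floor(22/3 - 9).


-2


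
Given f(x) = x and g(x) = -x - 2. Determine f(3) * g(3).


f(3) = 3
g(3) = -5
Product = -15

-15


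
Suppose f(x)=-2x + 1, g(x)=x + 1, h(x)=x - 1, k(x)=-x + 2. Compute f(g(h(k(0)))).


k(0) = 2
h(2) = 1
g(1) = 2
f(2) = -3

-3


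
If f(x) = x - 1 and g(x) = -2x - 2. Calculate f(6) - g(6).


f(6) = 5
g(6) = -14
Difference = 19

19


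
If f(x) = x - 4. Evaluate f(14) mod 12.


f(14) = 10
10 mod 12 = 10

10


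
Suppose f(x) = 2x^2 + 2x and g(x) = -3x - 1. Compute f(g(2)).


84


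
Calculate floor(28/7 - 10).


28/7 = 4
4 - 10 = -6
floor(-6) = -6

-6


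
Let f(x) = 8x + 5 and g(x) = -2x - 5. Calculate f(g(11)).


g(11) = -27
f(-27) = -211

-211


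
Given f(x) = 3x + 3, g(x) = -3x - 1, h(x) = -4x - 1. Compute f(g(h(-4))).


h(-4) = 15
g(15) = -46
f(-46) = -135

-135


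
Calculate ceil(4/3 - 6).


4/3 = 1.3333
1.3333 - 6 = -4.6667
ceil(-4.6667) = -4

-4


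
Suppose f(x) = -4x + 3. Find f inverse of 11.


Solve -4x + 3 = 11
x = (11 - 3) / (-4) = -2

-2


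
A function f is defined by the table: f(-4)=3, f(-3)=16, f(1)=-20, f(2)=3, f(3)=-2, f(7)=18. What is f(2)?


Reading from the table at x = 2

3


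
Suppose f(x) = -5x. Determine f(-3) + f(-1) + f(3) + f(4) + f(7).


f(-3) = 15
f(-1) = 5
f(3) = -15
f(4) = -20
f(7) = -35
Sum = -50

-50


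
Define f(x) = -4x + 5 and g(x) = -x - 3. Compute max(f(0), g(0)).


5


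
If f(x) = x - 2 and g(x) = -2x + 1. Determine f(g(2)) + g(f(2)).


f(g(2)) = -5
g(f(2)) = 1
Sum = -4

-4


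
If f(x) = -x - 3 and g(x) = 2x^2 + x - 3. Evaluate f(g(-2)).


g(-2) = 3
f(3) = -6

-6


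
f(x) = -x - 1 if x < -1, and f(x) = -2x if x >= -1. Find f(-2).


1


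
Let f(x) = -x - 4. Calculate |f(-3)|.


f(-3) = -1
|-1| = 1

1


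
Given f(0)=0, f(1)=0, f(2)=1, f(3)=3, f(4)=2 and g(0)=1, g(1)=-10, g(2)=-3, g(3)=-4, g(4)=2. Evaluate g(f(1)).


f(1) = 0
g(0) = 1

1


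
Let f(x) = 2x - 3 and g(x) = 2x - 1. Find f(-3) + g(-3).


f(-3) = -9
g(-3) = -7
Sum = -16

-16


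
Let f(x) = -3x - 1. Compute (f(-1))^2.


f(-1) = 2
(2)^2 = 4

4


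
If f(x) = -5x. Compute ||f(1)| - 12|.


7


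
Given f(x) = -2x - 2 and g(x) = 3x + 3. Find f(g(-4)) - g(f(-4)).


f(g(-4)) = 16
g(f(-4)) = 21
Difference = -5

-5


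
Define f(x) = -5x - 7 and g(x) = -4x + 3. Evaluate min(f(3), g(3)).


-22


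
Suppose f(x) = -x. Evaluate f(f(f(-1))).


f(-1) = 1
f(1) = -1
f(-1) = 1

1


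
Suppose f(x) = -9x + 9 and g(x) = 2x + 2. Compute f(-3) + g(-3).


f(-3) = 36
g(-3) = -4
Sum = 32

32


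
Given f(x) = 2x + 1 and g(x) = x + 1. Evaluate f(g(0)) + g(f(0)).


f(g(0)) = 3
g(f(0)) = 2
Sum = 5

5


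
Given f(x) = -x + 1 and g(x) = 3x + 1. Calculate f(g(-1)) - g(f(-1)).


f(g(-1)) = 3
g(f(-1)) = 7
Difference = -4

-4


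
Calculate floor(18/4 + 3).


18/4 = 4.5
4.5 + 3 = 7.5
floor(7.5) = 7

7


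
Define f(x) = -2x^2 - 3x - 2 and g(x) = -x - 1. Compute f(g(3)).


-22


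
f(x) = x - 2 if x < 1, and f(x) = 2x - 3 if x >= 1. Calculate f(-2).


-2 satisfies x < 1
f(-2) = -4

-4


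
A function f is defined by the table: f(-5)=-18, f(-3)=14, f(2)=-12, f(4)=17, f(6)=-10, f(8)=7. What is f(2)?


-12


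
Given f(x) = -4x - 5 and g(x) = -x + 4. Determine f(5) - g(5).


f(5) = -25
g(5) = -1
Difference = -24

-24


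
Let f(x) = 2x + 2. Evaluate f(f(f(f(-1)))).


f(-1) = 0
f(0) = 2
f(2) = 6
f(6) = 14

14


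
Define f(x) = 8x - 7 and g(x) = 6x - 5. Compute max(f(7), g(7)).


f(7) = 49
g(7) = 37
max = 49

49


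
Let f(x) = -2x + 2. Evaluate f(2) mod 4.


f(2) = -2
-2 mod 4 = 2

2


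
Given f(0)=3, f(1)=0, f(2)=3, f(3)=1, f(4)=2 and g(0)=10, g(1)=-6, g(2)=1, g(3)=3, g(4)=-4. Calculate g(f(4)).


1


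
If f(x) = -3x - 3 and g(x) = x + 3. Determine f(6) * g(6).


f(6) = -21
g(6) = 9
Product = -189

-189


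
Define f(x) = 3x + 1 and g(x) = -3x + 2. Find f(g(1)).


g(1) = -1
f(-1) = -2

-2


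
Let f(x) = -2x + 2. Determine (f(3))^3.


f(3) = -4
(-4)^3 = -64

-64


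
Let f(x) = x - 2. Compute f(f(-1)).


f(-1) = -3
f(-3) = -5

-5


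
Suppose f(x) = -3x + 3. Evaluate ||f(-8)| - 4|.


23


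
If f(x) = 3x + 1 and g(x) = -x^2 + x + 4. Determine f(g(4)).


g(4) = -8
f(-8) = -23

-23


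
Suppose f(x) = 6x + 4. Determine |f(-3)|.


f(-3) = -14
|-14| = 14

14


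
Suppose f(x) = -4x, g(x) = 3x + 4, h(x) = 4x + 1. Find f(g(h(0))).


h(0) = 1
g(1) = 7
f(7) = -28

-28


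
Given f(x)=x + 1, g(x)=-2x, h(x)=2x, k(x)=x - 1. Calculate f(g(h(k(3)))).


k(3) = 2
h(2) = 4
g(4) = -8
f(-8) = -7

-7


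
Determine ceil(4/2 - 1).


4/2 = 2
2 - 1 = 1
ceil(1) = 1

1


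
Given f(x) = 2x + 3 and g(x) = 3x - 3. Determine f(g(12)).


g(12) = 33
f(33) = 69

69


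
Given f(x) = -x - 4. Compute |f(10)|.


f(10) = -14
|-14| = 14

14


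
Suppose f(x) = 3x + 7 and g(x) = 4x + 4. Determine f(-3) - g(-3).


f(-3) = -2
g(-3) = -8
Difference = 6

6


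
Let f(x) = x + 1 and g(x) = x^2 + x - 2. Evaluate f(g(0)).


-1


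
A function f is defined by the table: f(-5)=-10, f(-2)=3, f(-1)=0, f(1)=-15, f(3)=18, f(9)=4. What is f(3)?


Reading from the table at x = 3

18


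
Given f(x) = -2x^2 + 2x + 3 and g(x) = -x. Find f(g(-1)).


3


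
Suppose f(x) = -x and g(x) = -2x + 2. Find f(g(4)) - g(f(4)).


f(g(4)) = 6
g(f(4)) = 10
Difference = -4

-4


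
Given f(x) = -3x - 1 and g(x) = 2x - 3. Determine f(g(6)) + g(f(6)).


f(g(6)) = -28
g(f(6)) = -41
Sum = -69

-69


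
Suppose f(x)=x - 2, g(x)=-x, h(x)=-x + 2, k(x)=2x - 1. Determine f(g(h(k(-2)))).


k(-2) = -5
h(-5) = 7
g(7) = -7
f(-7) = -9

-9


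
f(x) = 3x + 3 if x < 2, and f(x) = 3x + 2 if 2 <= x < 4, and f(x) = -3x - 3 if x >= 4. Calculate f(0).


0 satisfies x < 2
f(0) = 3

3


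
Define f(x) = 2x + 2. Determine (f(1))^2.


f(1) = 4
(4)^2 = 16

16


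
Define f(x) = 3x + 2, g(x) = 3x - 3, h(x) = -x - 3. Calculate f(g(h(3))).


h(3) = -6
g(-6) = -21
f(-21) = -61

-61


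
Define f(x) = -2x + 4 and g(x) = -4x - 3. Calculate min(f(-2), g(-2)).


f(-2) = 8
g(-2) = 5
min = 5

5


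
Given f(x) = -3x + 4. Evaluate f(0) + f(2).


f(0) = 4
f(2) = -2
Sum = 2

2


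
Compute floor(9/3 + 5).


9/3 = 3
3 + 5 = 8
floor(8) = 8

8


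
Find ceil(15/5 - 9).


15/5 = 3
3 - 9 = -6
ceil(-6) = -6

-6


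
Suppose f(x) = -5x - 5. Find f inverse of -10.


1


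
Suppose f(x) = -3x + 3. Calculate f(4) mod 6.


f(4) = -9
-9 mod 6 = 3

3


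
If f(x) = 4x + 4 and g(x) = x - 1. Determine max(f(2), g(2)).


f(2) = 12
g(2) = 1
max = 12

12
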